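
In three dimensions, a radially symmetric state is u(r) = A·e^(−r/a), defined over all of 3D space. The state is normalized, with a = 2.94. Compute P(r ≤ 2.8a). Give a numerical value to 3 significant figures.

P ≈ 0.918

P = ∫ |u|² 4πr² dr over r ≤ 2.8a.
Normalization gives A² = 1/(π·a^3).
Let t = r/a; then A², 4π and the length scale all cancel, so P = ∫_{0}^{2.8} t^2·e^(-2·t) dt ÷ ∫_{0}^{∞} t^2·e^(-2·t) dt.
With ∫ t^2·e^(-2·t) dt = -(2·t^2 + 2·t + 1)·e^(-2·t)/4 + C, the region integral is 1/4 - 557·e^(-28/5)/100 and the full one is 1/4.
This evaluates to P = 0.9176.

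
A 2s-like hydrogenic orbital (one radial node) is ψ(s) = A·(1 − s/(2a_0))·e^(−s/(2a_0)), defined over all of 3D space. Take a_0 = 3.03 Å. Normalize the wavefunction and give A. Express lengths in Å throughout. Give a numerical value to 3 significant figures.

Require ∫ |ψ|² 4πs² ds = 1 over the whole domain.
The angular integral contributes 4π, leaving ∫₀^∞ s²|ψ|² ds.
Recall ∫₀^∞ s^m e^(−s/β) ds = m!·β^(m+1), the integral (without the A² prefactor) comes out to 8·π·a_0^3.
So A² = (8·π·a_0^3)^(−1).
Substituting a_0 = 3.03 gives A² = 0.001430, so A = 0.03782.

A ≈ 0.0378 Å^(-3/2)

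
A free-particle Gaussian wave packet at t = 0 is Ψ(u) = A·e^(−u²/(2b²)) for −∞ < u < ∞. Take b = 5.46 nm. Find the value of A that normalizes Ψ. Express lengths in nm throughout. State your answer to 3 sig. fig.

A ≈ 0.321 nm^(-1/2)

The normalization condition is ∫|Ψ|² du = 1 from −∞ to ∞.
With ∫_{−∞}^{∞} u^(2m) e^(−αu²) du = (2m−1)!!·√π / (2^m α^(m+1/2)), carrying out the integral gives A² · √(π)·b.
Hence A² = 1/[√(π)·b].
Substituting b = 5.46 gives A² = 0.1033, so A = 0.3215.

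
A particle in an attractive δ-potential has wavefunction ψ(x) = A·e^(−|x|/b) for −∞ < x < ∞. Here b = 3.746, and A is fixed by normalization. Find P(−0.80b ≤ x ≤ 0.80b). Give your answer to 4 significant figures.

P ≈ 0.7981

|ψ|² is the probability density, so P = ∫_{−0.80b}^{0.80b} |ψ|² dx.
The normalization integral ∫|ψ|²dx over the whole domain equals b·A², and A² cancels in the ratio.
By symmetry take twice the x ≥ 0 contribution in numerator and denominator; the 2's cancel. Let u = x/b; then A² and the length scale cancel, so P = ∫_{0}^{0.80} e^(-2·u) du ÷ ∫_{0}^{∞} e^(-2·u) du.
An antiderivative of e^(-2·u) is -e^(-2·u)/2; evaluating from 0 to 0.80 gives 1/2 - e^(-8/5)/2, while the full integral is 1/2.
This works out to P = 0.79810.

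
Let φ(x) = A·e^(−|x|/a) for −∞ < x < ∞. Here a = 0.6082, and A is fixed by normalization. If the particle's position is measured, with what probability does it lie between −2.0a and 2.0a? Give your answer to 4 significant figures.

P = ∫_{−2.0a}^{2.0a} |φ(x)|² dx.
The normalization integral ∫|φ|²dx over the whole domain equals a·A², and A² cancels in the ratio.
Both integrals are even about x = 0, so only the x ≥ 0 halves are needed (the factors of 2 cancel). Let u = x/a; then A² and the length scale cancel, so P = ∫_{0}^{2.0} e^(-2·u) du ÷ ∫_{0}^{∞} e^(-2·u) du.
An antiderivative of e^(-2·u) is -e^(-2·u)/2; evaluating from 0 to 2.0 gives 1/2 - e^(-4)/2, while the full integral is 1/2.
Taking the ratio, P = 0.98168.

P ≈ 0.9817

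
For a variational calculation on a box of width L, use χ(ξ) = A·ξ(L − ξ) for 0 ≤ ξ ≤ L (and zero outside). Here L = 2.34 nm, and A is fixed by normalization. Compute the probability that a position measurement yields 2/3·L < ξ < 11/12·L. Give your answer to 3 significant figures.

P ≈ 0.205

|χ|² is the probability density, so P = ∫_{2/3·L}^{11/12·L} |χ|² dξ.
With A² fixed by ∫|χ|² = 1, i.e. A² = (L^5/30)^(−1), substitute and integrate.
Let u = ξ/L; then A² and the length scale cancel, so P = ∫_{2/3}^{11/12} u^2·(1 - u)^2 du ÷ ∫_{0}^{1} u^2·(1 - u)^2 du.
An antiderivative of u^2·(1 - u)^2 is u^3·(6·u^2 - 15·u + 10)/30; evaluating from 2/3 to 11/12 gives ≈ 0.0068263, while the full integral is 1/30.
This works out to P = 0.2048.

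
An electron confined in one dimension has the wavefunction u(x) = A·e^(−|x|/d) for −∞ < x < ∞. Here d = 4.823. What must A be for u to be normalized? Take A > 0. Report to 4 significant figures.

A ≈ 0.4553

Normalization requires ∫|u|² dx = 1, integrated from −∞ to ∞.
With ∫₀^∞ x^0 e^(−αx) dx = 0!/α^1, the integral (without the A² prefactor) comes out to d.
Setting this equal to 1 gives A² = 1/(d).
With d = 4.823: A² = 0.20734 and A = 0.45535.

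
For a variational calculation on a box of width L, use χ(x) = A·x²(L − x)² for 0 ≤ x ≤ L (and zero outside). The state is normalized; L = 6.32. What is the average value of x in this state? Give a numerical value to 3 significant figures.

⟨x⟩ ≈ 3.16

The expectation value is the |χ|²-weighted average of x: ∫ x|χ|² dx.
Expanding the polynomial and integrating term by term, evaluating both integrals, ⟨x⟩ = L/2.
With L = 6.32, ⟨x⟩ = 3.160.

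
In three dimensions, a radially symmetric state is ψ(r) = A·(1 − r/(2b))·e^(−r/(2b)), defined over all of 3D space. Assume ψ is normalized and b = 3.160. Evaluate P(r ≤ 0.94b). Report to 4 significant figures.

P ≈ 0.03148

P = ∫ |ψ|² 4πr² dr over r ≤ 0.94b.
The full normalization integral is A²·[8·π·b^3] = 1, fixing A².
Substituting u = r/b, A², 4π and the length scale all cancel in the ratio: P = ∫_{0}^{0.94} u^2·(1 - u/2)^2·e^(-u) du / ∫_{0}^{∞} u^2·(1 - u/2)^2·e^(-u) du.
With ∫ u^2·(1 - u/2)^2·e^(-u) du = -(u^4/4 + u^2 + 2·u + 2)·e^(-u) + C, the region integral is ≈ 0.0629597 and the full one is 2.
Taking the ratio yields P = 0.031480.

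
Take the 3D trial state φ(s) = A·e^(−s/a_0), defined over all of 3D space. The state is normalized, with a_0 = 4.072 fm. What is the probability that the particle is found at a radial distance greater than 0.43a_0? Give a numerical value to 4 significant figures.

P ≈ 0.9436

Integrate the radial probability density 4πs²|φ|² over s > 0.43a_0.
A² is fixed by ∫₀^∞ 4πs²|φ|² ds = 1, i.e. A² = (π·a_0^3)^(−1).
Substituting u = s/a_0, A², 4π and the length scale all cancel in the ratio: P = ∫_{0.43}^{∞} u^2·e^(-2·u) du / ∫_{0}^{∞} u^2·e^(-2·u) du.
With ∫ u^2·e^(-2·u) du = -(2·u^2 + 2·u + 1)·e^(-2·u)/4 + C, the region integral is ≈ 0.235892 and the full one is 1/4.
The region integral divided by the full integral gives P = 0.94357.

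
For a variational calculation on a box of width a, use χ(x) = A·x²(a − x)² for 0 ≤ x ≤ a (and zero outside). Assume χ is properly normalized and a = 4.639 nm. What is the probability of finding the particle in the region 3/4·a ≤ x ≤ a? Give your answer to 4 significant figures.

P ≈ 0.04893

|χ|² is the probability density, so P = ∫_{3/4·a}^{a} |χ|² dx.
With A² fixed by ∫|χ|² = 1, i.e. A² = (a^9/630)^(−1), substitute and integrate.
Let u = x/a; then A² and the length scale cancel, so P = ∫_{3/4}^{1} u^4·(1 - u)^4 du ÷ ∫_{0}^{1} u^4·(1 - u)^4 du.
Using ∫ u^4·(1 - u)^4 du = u^5·(70·u^4 - 315·u^3 + 540·u^2 - 420·u + 126)/630, the numerator is ≈ 0.0000776624 and the denominator is 1/630.
Evaluating gives P = 0.048927.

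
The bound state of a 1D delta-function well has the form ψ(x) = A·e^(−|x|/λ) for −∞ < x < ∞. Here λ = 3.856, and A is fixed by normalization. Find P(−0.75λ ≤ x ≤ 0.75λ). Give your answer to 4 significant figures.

The probability is P = ∫ |ψ|² dx over [−0.75λ, 0.75λ].
The normalization integral ∫|ψ|²dx over the whole domain equals λ·A², and A² cancels in the ratio.
By symmetry take twice the x ≥ 0 contribution in numerator and denominator; the 2's cancel. Let u = x/λ; then A² and the length scale cancel, so P = ∫_{0}^{0.75} e^(-2·u) du ÷ ∫_{0}^{∞} e^(-2·u) du.
With ∫ e^(-2·u) du = -e^(-2·u)/2 + C, the region integral is 1/2 - e^(-3/2)/2 and the full one is 1/2.
This works out to P = 0.77687.

P ≈ 0.7769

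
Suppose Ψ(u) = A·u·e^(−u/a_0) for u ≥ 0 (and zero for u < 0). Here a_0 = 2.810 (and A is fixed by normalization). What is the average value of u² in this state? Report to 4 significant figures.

⟨u²⟩ = ∫ u^2 |Ψ|² du over the full domain.
With ∫₀^∞ u^4 e^(−αu) du = 4!/α^5, since the A² factors cancel between numerator and denominator, ⟨u²⟩ = 3·a_0^2.
Putting a_0 = 2.810 gives 23.688.

⟨u^2⟩ ≈ 23.69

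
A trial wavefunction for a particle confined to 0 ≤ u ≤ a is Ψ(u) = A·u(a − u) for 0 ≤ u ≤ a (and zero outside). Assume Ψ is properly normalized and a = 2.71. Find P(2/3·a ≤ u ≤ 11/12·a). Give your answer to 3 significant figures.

P ≈ 0.205

The probability is P = ∫ |Ψ|² du over [2/3·a, 11/12·a].
The normalization integral ∫|Ψ|²du over the whole domain equals a^5/30·A², and A² cancels in the ratio.
In terms of t = u/a (A² and the length scale cancel between numerator and denominator), P = [∫_{2/3}^{11/12} t^2·(1 - t)^2 dt] / [∫_{0}^{1} t^2·(1 - t)^2 dt].
Using ∫ t^2·(1 - t)^2 dt = t^3·(6·t^2 - 15·t + 10)/30, the numerator is ≈ 0.0068263 and the denominator is 1/30.
Taking the ratio, P = 0.2048.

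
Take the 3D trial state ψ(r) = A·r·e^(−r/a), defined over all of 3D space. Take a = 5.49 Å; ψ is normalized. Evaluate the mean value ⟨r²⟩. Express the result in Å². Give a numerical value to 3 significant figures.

⟨r^2⟩ ≈ 226 Å^2

⟨r²⟩ = ∫ r^2 |ψ|² 4πr² dr over the full domain.
Using ∫₀^∞ rⁿ e^(−αr) dr = n!/αⁿ⁺¹, since the A² factors cancel between numerator and denominator, ⟨r²⟩ = 15·a^2/2.
With a = 5.49, ⟨r^2⟩ = 226.1.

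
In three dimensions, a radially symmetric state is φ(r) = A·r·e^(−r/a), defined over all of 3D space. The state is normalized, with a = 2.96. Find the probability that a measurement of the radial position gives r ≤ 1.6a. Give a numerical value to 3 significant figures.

With dV = 4πr²dr, the probability is ∫|φ|² dV over r ≤ 1.6a.
Normalization gives A² = 1/(3·π·a^5).
Substituting u = r/a, A², 4π and the length scale all cancel in the ratio: P = ∫_{0}^{1.6} u^4·e^(-2·u) du / ∫_{0}^{∞} u^4·e^(-2·u) du.
With ∫ u^4·e^(-2·u) du = -(u^4/2 + u^3 + 3·u^2/2 + 3·u/2 + 3/4)·e^(-2·u) + C, the region integral is ≈ 0.16454 and the full one is 3/4.
Taking the ratio yields P = 0.2194.

P ≈ 0.219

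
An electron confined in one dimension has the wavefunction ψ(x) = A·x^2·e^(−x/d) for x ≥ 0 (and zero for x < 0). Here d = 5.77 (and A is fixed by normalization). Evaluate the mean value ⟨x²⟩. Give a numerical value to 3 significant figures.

⟨x²⟩ = ∫ x^2 |ψ|² dx over the full domain.
Evaluating both integrals, ⟨x²⟩ = 15·d^2/2.
With d = 5.77, ⟨x^2⟩ = 249.7.

⟨x^2⟩ ≈ 250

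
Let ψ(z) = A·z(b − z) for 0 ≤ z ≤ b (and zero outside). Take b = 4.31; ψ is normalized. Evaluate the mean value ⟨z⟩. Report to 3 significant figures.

⟨z⟩ ≈ 2.16

⟨z⟩ = ∫ z |ψ|² dz over the full domain.
Expanding the polynomial and integrating term by term, evaluating both integrals, ⟨z⟩ = b/2.
Putting b = 4.31 gives 2.155.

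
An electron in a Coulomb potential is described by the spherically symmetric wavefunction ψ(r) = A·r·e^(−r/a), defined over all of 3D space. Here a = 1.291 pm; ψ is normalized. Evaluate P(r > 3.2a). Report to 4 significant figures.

P = ∫ |ψ|² 4πr² dr over r > 3.2a.
The full normalization integral is A²·[3·π·a^5] = 1, fixing A².
In terms of u = r/a (A², 4π and the length scale all cancel between numerator and denominator), P = [∫_{3.2}^{∞} u^4·e^(-2·u) du] / [∫_{0}^{∞} u^4·e^(-2·u) du].
An antiderivative of u^4·e^(-2·u) is -(u^4/2 + u^3 + 3·u^2/2 + 3·u/2 + 3/4)·e^(-2·u); evaluating from 3.2 to ∞ gives ≈ 0.176303, while the full integral is 3/4.
The region integral divided by the full integral gives P = 0.23507.

P ≈ 0.2351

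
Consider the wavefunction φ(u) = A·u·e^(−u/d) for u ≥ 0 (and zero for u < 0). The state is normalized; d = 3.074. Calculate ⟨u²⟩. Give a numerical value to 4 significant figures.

⟨u²⟩ = ∫ u^2 |φ|² du over the full domain.
With ∫₀^∞ u^4 e^(−αu) du = 4!/α^5, evaluating both integrals, ⟨u²⟩ = 3·d^2.
Putting d = 3.074 gives 28.348.

⟨u^2⟩ ≈ 28.35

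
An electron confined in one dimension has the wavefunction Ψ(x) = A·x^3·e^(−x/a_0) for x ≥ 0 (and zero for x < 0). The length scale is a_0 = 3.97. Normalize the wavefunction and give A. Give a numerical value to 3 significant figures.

A ≈ 0.00338

Require ∫ |Ψ|² dx = 1 over the whole domain.
Recall ∫₀^∞ x^m e^(−x/β) dx = m!·β^(m+1), the integral (without the A² prefactor) comes out to 45·a_0^7/8.
So A² = (45·a_0^7/8)^(−1).
With a_0 = 3.97: A² = 0.00001144 and A = 0.003382.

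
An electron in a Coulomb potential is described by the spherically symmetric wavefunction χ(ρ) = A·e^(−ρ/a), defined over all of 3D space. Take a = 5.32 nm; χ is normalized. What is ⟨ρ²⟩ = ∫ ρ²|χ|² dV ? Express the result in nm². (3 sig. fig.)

The expectation value is the |χ|²-weighted average of ρ^2: ∫ ρ^2|χ|² 4πρ² dρ.
Evaluating both integrals, ⟨ρ²⟩ = 3·a^2.
Putting a = 5.32 gives 84.91.

⟨ρ^2⟩ ≈ 84.9 nm^2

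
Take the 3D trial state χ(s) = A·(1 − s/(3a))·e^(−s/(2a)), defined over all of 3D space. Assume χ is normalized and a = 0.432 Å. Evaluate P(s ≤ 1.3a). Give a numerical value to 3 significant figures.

With dV = 4πs²ds, the probability is ∫|χ|² dV over s ≤ 1.3a.
A² is fixed by ∫₀^∞ 4πs²|χ|² ds = 1, i.e. A² = (8·π·a^3/3)^(−1).
In terms of u = s/a (A², 4π and the length scale all cancel between numerator and denominator), P = [∫_{0}^{1.3} u^2·(1 - u/3)^2·e^(-u) du] / [∫_{0}^{∞} u^2·(1 - u/3)^2·e^(-u) du].
An antiderivative of u^2·(1 - u/3)^2·e^(-u) is (-u^4 + 2·u^3 - 3·u^2 - 6·u - 6)·e^(-u)/9; evaluating from 0 to 1.3 gives ≈ 0.14183, while the full integral is 2/3.
Taking the ratio yields P = 0.2127.

P ≈ 0.213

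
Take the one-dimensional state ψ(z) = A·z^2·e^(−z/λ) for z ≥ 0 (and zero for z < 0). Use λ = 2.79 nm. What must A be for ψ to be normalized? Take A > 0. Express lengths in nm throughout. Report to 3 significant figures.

A ≈ 0.0888 nm^(-5/2)

The normalization condition is ∫|ψ|² dz = 1 from 0 to ∞.
Recall ∫₀^∞ z^m e^(−z/β) dz = m!·β^(m+1), ∫|ψ|² dz = A²·(3·λ^5/4).
Substituting λ = 2.79 gives A² = 0.007887, so A = 0.08881.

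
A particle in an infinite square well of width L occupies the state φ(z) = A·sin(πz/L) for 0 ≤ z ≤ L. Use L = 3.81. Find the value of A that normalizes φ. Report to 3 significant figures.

A ≈ 0.725

The normalization condition is ∫|φ|² dz = 1 from 0 to L.
Using sin²θ = (1 − cos 2θ)/2, ∫|φ|² dz = A²·(L/2).
Setting this equal to 1 gives A² = 1/(L/2).
Plugging in L = 3.81 yields A = 0.7245.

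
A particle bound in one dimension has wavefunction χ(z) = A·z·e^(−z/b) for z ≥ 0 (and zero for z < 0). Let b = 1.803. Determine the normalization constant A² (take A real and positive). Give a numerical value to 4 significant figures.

We need A² ∫|f|² dz = 1, taking the integral from 0 to ∞.
With ∫₀^∞ z^2 e^(−αz) dz = 2!/α^3, ∫|χ|² dz = A²·(b^3/4).
Substituting b = 1.803 gives A² = 0.68245, so A = 0.82611.

A^2 ≈ 0.6825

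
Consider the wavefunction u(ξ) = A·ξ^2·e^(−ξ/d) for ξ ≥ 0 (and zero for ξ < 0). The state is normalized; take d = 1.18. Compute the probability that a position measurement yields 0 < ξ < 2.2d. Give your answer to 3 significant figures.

P ≈ 0.449

P = ∫_{0}^{2.2d} |u(ξ)|² dξ.
With A² fixed by ∫|u|² = 1, i.e. A² = (3·d^5/4)^(−1), substitute and integrate.
Let t = ξ/d; then A² and the length scale cancel, so P = ∫_{0}^{2.2} t^4·e^(-2·t) dt ÷ ∫_{0}^{∞} t^4·e^(-2·t) dt.
An antiderivative of t^4·e^(-2·t) is -(t^4/2 + t^3 + 3·t^2/2 + 3·t/2 + 3/4)·e^(-2·t); evaluating from 0 to 2.2 gives ≈ 0.33661, while the full integral is 3/4.
Taking the ratio, P = 0.4488.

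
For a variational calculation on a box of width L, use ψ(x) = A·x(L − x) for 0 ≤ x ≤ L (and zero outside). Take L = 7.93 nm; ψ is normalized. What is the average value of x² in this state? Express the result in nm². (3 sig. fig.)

The expectation value is the |ψ|²-weighted average of x^2: ∫ x^2|ψ|² dx.
Expanding the polynomial and integrating term by term, since the A² factors cancel between numerator and denominator, ⟨x²⟩ = 2·L^2/7.
With L = 7.93, ⟨x^2⟩ = 17.97.

⟨x^2⟩ ≈ 18.0 nm^2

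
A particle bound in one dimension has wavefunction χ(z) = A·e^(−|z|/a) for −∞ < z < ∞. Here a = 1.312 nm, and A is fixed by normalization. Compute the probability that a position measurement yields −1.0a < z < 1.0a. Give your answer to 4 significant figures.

|χ|² is the probability density, so P = ∫_{−1.0a}^{1.0a} |χ|² dz.
The normalization integral ∫|χ|²dz over the whole domain equals a·A², and A² cancels in the ratio.
By symmetry take twice the z ≥ 0 contribution in numerator and denominator; the 2's cancel. In terms of u = z/a (A² and the length scale cancel between numerator and denominator), P = [∫_{0}^{1.0} e^(-2·u) du] / [∫_{0}^{∞} e^(-2·u) du].
An antiderivative of e^(-2·u) is -e^(-2·u)/2; evaluating from 0 to 1.0 gives 1/2 - e^(-2)/2, while the full integral is 1/2.
The result is P = 0.86466.

P ≈ 0.8647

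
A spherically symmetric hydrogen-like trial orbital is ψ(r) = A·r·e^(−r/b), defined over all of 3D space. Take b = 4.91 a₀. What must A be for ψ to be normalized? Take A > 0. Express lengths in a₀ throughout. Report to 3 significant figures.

We need A² ∫|f|² 4πr² dr = 1, taking the integral from 0 to ∞.
The integral (without the A² prefactor) comes out to 3·π·b^5.
Hence A² = 1/[3·π·b^5].
With b = 4.91: A² = 0.00003718 and A = 0.006098.

A ≈ 0.00610 a₀^(-5/2)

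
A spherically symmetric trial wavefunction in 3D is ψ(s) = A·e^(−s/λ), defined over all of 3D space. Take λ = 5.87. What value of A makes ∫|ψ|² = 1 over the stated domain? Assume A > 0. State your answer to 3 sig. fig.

Require ∫ |ψ|² 4πs² ds = 1 over the whole domain.
(Spherical symmetry: dV = 4πs² ds.)
The integral (without the A² prefactor) comes out to π·λ^3.
Setting this equal to 1 gives A² = 1/(π·λ^3).
With λ = 5.87: A² = 0.001574 and A = 0.03967.

A ≈ 0.0397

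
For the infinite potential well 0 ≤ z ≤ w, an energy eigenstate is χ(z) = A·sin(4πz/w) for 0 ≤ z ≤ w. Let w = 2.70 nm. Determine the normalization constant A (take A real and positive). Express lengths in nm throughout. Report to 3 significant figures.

A ≈ 0.861 nm^(-1/2)

Require ∫ |χ|² dz = 1 over the whole domain.
Carrying out the integral gives A² · w/2.
So A² = (w/2)^(−1).
Plugging in w = 2.70 yields A = 0.8607.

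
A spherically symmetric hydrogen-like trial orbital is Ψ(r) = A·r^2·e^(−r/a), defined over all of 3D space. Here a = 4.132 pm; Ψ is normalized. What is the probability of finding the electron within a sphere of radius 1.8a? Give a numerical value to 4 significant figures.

With dV = 4πr²dr, the probability is ∫|Ψ|² dV over r ≤ 1.8a.
The full normalization integral is A²·[45·π·a^7/2] = 1, fixing A².
Let u = r/a; then A², 4π and the length scale all cancel, so P = ∫_{0}^{1.8} u^6·e^(-2·u) du ÷ ∫_{0}^{∞} u^6·e^(-2·u) du.
With ∫ u^6·e^(-2·u) du = -(4·u^6 + 12·u^5 + 30·u^4 + 60·u^3 + 90·u^2 + 90·u + 45)·e^(-2·u)/8 + C, the region integral is ≈ 0.412163 and the full one is 45/8.
Taking the ratio yields P = 0.073273.

P ≈ 0.07327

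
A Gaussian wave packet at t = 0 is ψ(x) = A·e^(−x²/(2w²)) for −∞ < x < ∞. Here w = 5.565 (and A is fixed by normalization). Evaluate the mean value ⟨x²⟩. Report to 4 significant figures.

⟨x²⟩ = ∫ x^2 |ψ|² dx over the full domain.
Evaluating both integrals, ⟨x²⟩ = w^2/2.
Putting w = 5.565 gives 15.485.

⟨x^2⟩ ≈ 15.48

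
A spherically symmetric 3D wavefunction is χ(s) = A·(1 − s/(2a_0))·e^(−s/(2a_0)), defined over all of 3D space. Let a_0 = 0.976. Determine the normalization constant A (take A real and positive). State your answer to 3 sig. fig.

A ≈ 0.207

We need A² ∫|f|² 4πs² ds = 1, taking the integral from 0 to ∞.
(Spherical symmetry: dV = 4πs² ds.)
Using ∫₀^∞ sⁿ e^(−αs) ds = n!/αⁿ⁺¹, carrying out the integral gives A² · 8·π·a_0^3.
Plugging in a_0 = 0.976 yields A = 0.2069.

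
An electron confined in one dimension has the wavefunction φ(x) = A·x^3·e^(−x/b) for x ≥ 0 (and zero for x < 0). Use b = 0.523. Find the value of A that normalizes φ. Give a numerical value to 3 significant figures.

Normalization requires ∫|φ|² dx = 1, integrated from 0 to ∞.
∫|φ|² dx = A²·(45·b^7/8).
Hence A² = 1/[45·b^7/8].
Plugging in b = 0.523 yields A = 4.076.

A ≈ 4.08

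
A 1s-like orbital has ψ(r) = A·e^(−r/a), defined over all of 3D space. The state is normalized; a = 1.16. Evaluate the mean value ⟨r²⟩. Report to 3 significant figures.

⟨r²⟩ = ∫ r^2 |ψ|² 4πr² dr over the full domain.
Since the A² factors cancel between numerator and denominator, ⟨r²⟩ = 3·a^2.
Putting a = 1.16 gives 4.037.

⟨r^2⟩ ≈ 4.04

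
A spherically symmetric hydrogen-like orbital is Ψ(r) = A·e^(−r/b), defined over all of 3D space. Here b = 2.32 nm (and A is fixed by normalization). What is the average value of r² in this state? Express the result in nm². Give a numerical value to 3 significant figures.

By definition ⟨r²⟩ = ∫ r^2 |Ψ(r)|² 4πr² dr.
Evaluating both integrals, ⟨r²⟩ = 3·b^2.
Putting b = 2.32 gives 16.15.

⟨r^2⟩ ≈ 16.1 nm^2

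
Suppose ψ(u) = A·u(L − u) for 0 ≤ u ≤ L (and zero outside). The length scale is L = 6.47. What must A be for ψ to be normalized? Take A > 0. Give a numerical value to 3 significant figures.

Require ∫ |ψ|² du = 1 over the whole domain.
Carrying out the integral gives A² · L^5/30.
Setting this equal to 1 gives A² = 1/(L^5/30).
With L = 6.47: A² = 0.002646 and A = 0.05144.

A ≈ 0.0514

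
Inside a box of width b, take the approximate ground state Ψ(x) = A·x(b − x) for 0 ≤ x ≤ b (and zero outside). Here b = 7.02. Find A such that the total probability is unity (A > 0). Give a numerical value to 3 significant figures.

The normalization condition is ∫|Ψ|² dx = 1 from 0 to b.
With Ψ = A·x(b − x), the integral evaluates to A²·[b^5/30].
So A² = (b^5/30)^(−1).
With b = 7.02: A² = 0.001760 and A = 0.04195.

A ≈ 0.0419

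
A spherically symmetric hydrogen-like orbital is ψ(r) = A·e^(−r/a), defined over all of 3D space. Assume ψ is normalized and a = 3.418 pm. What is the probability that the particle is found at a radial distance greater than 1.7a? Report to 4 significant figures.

Integrate the radial probability density 4πr²|ψ|² over r > 1.7a.
A² is fixed by ∫₀^∞ 4πr²|ψ|² dr = 1, i.e. A² = (π·a^3)^(−1).
Let u = r/a; then A², 4π and the length scale all cancel, so P = ∫_{1.7}^{∞} u^2·e^(-2·u) du ÷ ∫_{0}^{∞} u^2·e^(-2·u) du.
Using ∫ u^2·e^(-2·u) du = -(2·u^2 + 2·u + 1)·e^(-2·u)/4, the numerator is 509·e^(-17/5)/200 and the denominator is 1/4.
This evaluates to P = 0.33974.

P ≈ 0.3397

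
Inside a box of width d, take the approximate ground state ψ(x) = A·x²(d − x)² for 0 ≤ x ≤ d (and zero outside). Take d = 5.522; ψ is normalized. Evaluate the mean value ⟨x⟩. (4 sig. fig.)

By definition ⟨x⟩ = ∫ x |ψ(x)|² dx.
Expanding the polynomial and integrating term by term, the ratio of the moment integral to the normalization integral gives ⟨x⟩ = d/2.
With d = 5.522, ⟨x⟩ = 2.7610.

⟨x⟩ ≈ 2.761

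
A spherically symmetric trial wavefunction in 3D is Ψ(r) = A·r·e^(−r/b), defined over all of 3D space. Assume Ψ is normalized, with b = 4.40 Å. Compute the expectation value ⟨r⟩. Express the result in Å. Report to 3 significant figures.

⟨r⟩ = ∫ r |Ψ|² 4πr² dr over the full domain.
Since the A² factors cancel between numerator and denominator, ⟨r⟩ = 5·b/2.
Putting b = 4.40 gives 11.00.

⟨r⟩ ≈ 11.0 Å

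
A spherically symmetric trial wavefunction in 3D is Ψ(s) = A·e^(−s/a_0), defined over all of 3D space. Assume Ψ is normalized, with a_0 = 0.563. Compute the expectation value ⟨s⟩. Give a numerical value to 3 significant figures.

⟨s⟩ ≈ 0.845

The expectation value is the |Ψ|²-weighted average of s: ∫ s|Ψ|² 4πs² ds.
Using ∫₀^∞ sⁿ e^(−αs) ds = n!/αⁿ⁺¹, the ratio of the moment integral to the normalization integral gives ⟨s⟩ = 3·a_0/2.
Putting a_0 = 0.563 gives 0.8445.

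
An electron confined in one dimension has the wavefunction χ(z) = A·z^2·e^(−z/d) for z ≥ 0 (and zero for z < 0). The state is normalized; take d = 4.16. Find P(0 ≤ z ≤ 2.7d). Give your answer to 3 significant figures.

P ≈ 0.627

|χ|² is the probability density, so P = ∫_{0}^{2.7d} |χ|² dz.
With A² fixed by ∫|χ|² = 1, i.e. A² = (3·d^5/4)^(−1), substitute and integrate.
Let u = z/d; then A² and the length scale cancel, so P = ∫_{0}^{2.7} u^4·e^(-2·u) du ÷ ∫_{0}^{∞} u^4·e^(-2·u) du.
Using ∫ u^4·e^(-2·u) du = -(u^4/2 + u^3 + 3·u^2/2 + 3·u/2 + 3/4)·e^(-2·u), the numerator is ≈ 0.47002 and the denominator is 3/4.
This works out to P = 0.6267.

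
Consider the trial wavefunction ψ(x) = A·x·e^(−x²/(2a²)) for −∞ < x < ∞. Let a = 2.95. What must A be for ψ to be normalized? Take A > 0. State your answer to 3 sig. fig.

Require ∫ |ψ|² dx = 1 over the whole domain.
The integral (without the A² prefactor) comes out to √(π)·a^3/2.
So A² = (√(π)·a^3/2)^(−1).
Plugging in a = 2.95 yields A = 0.2096.

A ≈ 0.210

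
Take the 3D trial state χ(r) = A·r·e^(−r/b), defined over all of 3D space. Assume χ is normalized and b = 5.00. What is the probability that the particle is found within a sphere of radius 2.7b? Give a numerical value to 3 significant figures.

P ≈ 0.627

Integrate the radial probability density 4πr²|χ|² over r ≤ 2.7b.
Normalization gives A² = 1/(3·π·b^5).
Substituting u = r/b, A², 4π and the length scale all cancel in the ratio: P = ∫_{0}^{2.7} u^4·e^(-2·u) du / ∫_{0}^{∞} u^4·e^(-2·u) du.
Using ∫ u^4·e^(-2·u) du = -(u^4/2 + u^3 + 3·u^2/2 + 3·u/2 + 3/4)·e^(-2·u), the numerator is ≈ 0.47002 and the denominator is 3/4.
This evaluates to P = 0.6267.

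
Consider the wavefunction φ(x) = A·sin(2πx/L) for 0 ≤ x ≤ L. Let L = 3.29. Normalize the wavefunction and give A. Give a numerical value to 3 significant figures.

Require ∫ |φ|² dx = 1 over the whole domain.
Using sin²θ = (1 − cos 2θ)/2, the integral (without the A² prefactor) comes out to L/2.
So A² = (L/2)^(−1).
With L = 3.29: A² = 0.6079 and A = 0.7797.

A ≈ 0.780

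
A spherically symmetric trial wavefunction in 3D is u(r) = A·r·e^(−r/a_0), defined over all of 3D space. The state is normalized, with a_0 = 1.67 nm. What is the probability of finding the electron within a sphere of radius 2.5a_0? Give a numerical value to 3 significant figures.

P ≈ 0.560

With dV = 4πr²dr, the probability is ∫|u|² dV over r ≤ 2.5a_0.
A² is fixed by ∫₀^∞ 4πr²|u|² dr = 1, i.e. A² = (3·π·a_0^5)^(−1).
Substituting t = r/a_0, A², 4π and the length scale all cancel in the ratio: P = ∫_{0}^{2.5} t^4·e^(-2·t) dt / ∫_{0}^{∞} t^4·e^(-2·t) dt.
An antiderivative of t^4·e^(-2·t) is -(t^4/2 + t^3 + 3·t^2/2 + 3·t/2 + 3/4)·e^(-2·t); evaluating from 0 to 2.5 gives 3/4 - 1569·e^(-5)/32, while the full integral is 3/4.
This evaluates to P = 0.5595.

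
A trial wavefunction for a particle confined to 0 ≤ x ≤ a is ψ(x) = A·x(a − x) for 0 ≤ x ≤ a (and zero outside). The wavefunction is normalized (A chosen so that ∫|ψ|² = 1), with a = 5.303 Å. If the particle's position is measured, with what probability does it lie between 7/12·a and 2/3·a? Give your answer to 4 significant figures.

P ≈ 0.1367

The probability is P = ∫ |ψ|² dx over [7/12·a, 2/3·a].
The normalization integral ∫|ψ|²dx over the whole domain equals a^5/30·A², and A² cancels in the ratio.
Let u = x/a; then A² and the length scale cancel, so P = ∫_{7/12}^{2/3} u^2·(1 - u)^2 du ÷ ∫_{0}^{1} u^2·(1 - u)^2 du.
An antiderivative of u^2·(1 - u)^2 is u^3·(6·u^2 - 15·u + 10)/30; evaluating from 7/12 to 2/3 gives ≈ 0.00455810, while the full integral is 1/30.
This works out to P = 0.13674.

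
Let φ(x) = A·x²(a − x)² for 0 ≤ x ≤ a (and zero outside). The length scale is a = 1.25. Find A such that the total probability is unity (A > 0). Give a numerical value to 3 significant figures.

A ≈ 9.20

We need A² ∫|f|² dx = 1, taking the integral from 0 to a.
The integral (without the A² prefactor) comes out to a^9/630.
With a = 1.25: A² = 84.56 and A = 9.195.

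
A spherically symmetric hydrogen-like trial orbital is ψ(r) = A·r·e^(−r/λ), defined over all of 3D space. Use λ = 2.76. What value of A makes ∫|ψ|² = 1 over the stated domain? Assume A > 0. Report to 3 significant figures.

A ≈ 0.0257

Normalization requires ∫|ψ|² 4πr² dr = 1, integrated from 0 to ∞.
In 3D with spherical symmetry the volume element is 4πr² dr.
Recall ∫₀^∞ r^m e^(−r/β) dr = m!·β^(m+1), with ψ = A·r·e^(−r/λ), the integral evaluates to A²·[3·π·λ^5].
With λ = 2.76: A² = 0.0006625 and A = 0.02574.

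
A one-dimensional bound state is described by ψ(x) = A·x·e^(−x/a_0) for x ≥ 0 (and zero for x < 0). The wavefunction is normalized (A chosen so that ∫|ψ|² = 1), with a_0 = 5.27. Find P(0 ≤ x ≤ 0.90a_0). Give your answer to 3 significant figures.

P ≈ 0.269

P = ∫_{0}^{0.90a_0} |ψ(x)|² dx.
Since A² = 1/(a_0^3/4), this is the region integral divided by the full normalization integral.
Substituting u = x/a_0, A² and the length scale cancel in the ratio: P = ∫_{0}^{0.90} u^2·e^(-2·u) du / ∫_{0}^{∞} u^2·e^(-2·u) du.
Using ∫ u^2·e^(-2·u) du = -(2·u^2 + 2·u + 1)·e^(-2·u)/4, the numerator is 1/4 - 221·e^(-9/5)/200 and the denominator is 1/4.
This works out to P = 0.2694.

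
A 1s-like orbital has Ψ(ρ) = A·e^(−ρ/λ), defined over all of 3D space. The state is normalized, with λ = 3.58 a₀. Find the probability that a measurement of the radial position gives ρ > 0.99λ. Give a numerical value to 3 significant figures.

P ≈ 0.682

P = ∫ |Ψ|² 4πρ² dρ over ρ > 0.99λ.
A² is fixed by ∫₀^∞ 4πρ²|Ψ|² dρ = 1, i.e. A² = (π·λ^3)^(−1).
In terms of u = ρ/λ (A², 4π and the length scale all cancel between numerator and denominator), P = [∫_{0.99}^{∞} u^2·e^(-2·u) du] / [∫_{0}^{∞} u^2·e^(-2·u) du].
An antiderivative of u^2·e^(-2·u) is -(2·u^2 + 2·u + 1)·e^(-2·u)/4; evaluating from 0.99 to ∞ gives ≈ 0.17052, while the full integral is 1/4.
Taking the ratio yields P = 0.6821.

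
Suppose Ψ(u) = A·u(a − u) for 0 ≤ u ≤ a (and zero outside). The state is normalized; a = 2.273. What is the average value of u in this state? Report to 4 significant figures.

The expectation value is the |Ψ|²-weighted average of u: ∫ u|Ψ|² du.
Since the A² factors cancel between numerator and denominator, ⟨u⟩ = a/2.
With a = 2.273, ⟨u⟩ = 1.1365.

⟨u⟩ ≈ 1.137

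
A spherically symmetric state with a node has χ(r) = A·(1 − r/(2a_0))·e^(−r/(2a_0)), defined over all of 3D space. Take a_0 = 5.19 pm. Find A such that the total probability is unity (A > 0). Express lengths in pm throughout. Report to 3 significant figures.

Normalization requires ∫|χ|² 4πr² dr = 1, integrated from 0 to ∞.
(Spherical symmetry: dV = 4πr² dr.)
Recall ∫₀^∞ r^m e^(−r/β) dr = m!·β^(m+1), carrying out the integral gives A² · 8·π·a_0^3.
Setting this equal to 1 gives A² = 1/(8·π·a_0^3).
Plugging in a_0 = 5.19 yields A = 0.01687.

A ≈ 0.0169 pm^(-3/2)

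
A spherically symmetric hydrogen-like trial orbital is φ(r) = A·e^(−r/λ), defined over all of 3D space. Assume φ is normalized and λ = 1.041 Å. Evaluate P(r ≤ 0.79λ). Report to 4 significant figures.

P ≈ 0.2115

Integrate the radial probability density 4πr²|φ|² over r ≤ 0.79λ.
Normalization gives A² = 1/(π·λ^3).
Let u = r/λ; then A², 4π and the length scale all cancel, so P = ∫_{0}^{0.79} u^2·e^(-2·u) du ÷ ∫_{0}^{∞} u^2·e^(-2·u) du.
With ∫ u^2·e^(-2·u) du = -(2·u^2 + 2·u + 1)·e^(-2·u)/4 + C, the region integral is ≈ 0.0528715 and the full one is 1/4.
The region integral divided by the full integral gives P = 0.21149.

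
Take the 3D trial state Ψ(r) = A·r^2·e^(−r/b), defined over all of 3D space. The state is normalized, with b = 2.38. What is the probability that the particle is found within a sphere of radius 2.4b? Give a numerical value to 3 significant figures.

P ≈ 0.209

P = ∫ |Ψ|² 4πr² dr over r ≤ 2.4b.
A² is fixed by ∫₀^∞ 4πr²|Ψ|² dr = 1, i.e. A² = (45·π·b^7/2)^(−1).
Let u = r/b; then A², 4π and the length scale all cancel, so P = ∫_{0}^{2.4} u^6·e^(-2·u) du ÷ ∫_{0}^{∞} u^6·e^(-2·u) du.
An antiderivative of u^6·e^(-2·u) is -(4·u^6 + 12·u^5 + 30·u^4 + 60·u^3 + 90·u^2 + 90·u + 45)·e^(-2·u)/8; evaluating from 0 to 2.4 gives ≈ 1.1767, while the full integral is 45/8.
The region integral divided by the full integral gives P = 0.2092.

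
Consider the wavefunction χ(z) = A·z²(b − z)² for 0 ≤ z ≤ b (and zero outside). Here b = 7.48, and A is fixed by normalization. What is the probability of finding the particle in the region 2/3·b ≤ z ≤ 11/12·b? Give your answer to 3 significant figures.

P ≈ 0.144

P = ∫_{2/3·b}^{11/12·b} |χ(z)|² dz.
The normalization integral ∫|χ|²dz over the whole domain equals b^9/630·A², and A² cancels in the ratio.
Substituting u = z/b, A² and the length scale cancel in the ratio: P = ∫_{2/3}^{11/12} u^4·(1 - u)^4 du / ∫_{0}^{1} u^4·(1 - u)^4 du.
An antiderivative of u^4·(1 - u)^4 is u^5·(70·u^4 - 315·u^3 + 540·u^2 - 420·u + 126)/630; evaluating from 2/3 to 11/12 gives ≈ 0.00022931, while the full integral is 1/630.
The result is P = 0.1445.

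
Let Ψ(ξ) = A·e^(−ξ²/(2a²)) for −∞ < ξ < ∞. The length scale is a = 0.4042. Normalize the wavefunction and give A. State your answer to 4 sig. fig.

Normalization requires ∫|Ψ|² dξ = 1, integrated from −∞ to ∞.
Differentiating ∫e^(−αξ²) dξ = √(π/α) under α to get the higher moments, ∫|Ψ|² dξ = A²·(√(π)·a).
Hence A² = 1/[√(π)·a].
Plugging in a = 0.4042 yields A = 1.1814.

A ≈ 1.181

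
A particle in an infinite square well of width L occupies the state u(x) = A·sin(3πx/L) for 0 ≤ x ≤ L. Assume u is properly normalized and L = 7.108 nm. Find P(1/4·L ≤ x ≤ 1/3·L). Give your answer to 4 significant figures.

The probability is P = ∫ |u|² dx over [1/4·L, 1/3·L].
The normalization integral ∫|u|²dx over the whole domain equals L/2·A², and A² cancels in the ratio.
In terms of t = x/L (A² and the length scale cancel between numerator and denominator), P = [∫_{1/4}^{1/3} sin(3·π·t)^2 dt] / [∫_{0}^{1} sin(3·π·t)^2 dt].
An antiderivative of sin(3·π·t)^2 is t/2 - sin(6·π·t)/(12·π); evaluating from 1/4 to 1/3 gives 1/24 - 1/(12·π), while the full integral is 1/2.
The result is P = (-2 + π)/(12·π).

P ≈ 0.03028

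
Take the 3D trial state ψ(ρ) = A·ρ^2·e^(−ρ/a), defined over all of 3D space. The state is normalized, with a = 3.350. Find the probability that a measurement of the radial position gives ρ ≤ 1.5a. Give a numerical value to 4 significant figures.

With dV = 4πρ²dρ, the probability is ∫|ψ|² dV over ρ ≤ 1.5a.
A² is fixed by ∫₀^∞ 4πρ²|ψ|² dρ = 1, i.e. A² = (45·π·a^7/2)^(−1).
Let u = ρ/a; then A², 4π and the length scale all cancel, so P = ∫_{0}^{1.5} u^6·e^(-2·u) du ÷ ∫_{0}^{∞} u^6·e^(-2·u) du.
Using ∫ u^6·e^(-2·u) du = -(4·u^6 + 12·u^5 + 30·u^4 + 60·u^3 + 90·u^2 + 90·u + 45)·e^(-2·u)/8, the numerator is ≈ 0.188486 and the denominator is 45/8.
Taking the ratio yields P = 0.033509.

P ≈ 0.03351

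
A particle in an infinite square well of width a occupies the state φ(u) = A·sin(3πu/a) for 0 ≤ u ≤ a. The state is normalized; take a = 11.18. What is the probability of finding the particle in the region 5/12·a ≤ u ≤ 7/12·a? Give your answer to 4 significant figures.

P ≈ 0.2728

|φ|² is the probability density, so P = ∫_{5/12·a}^{7/12·a} |φ|² du.
With A² fixed by ∫|φ|² = 1, i.e. A² = (a/2)^(−1), substitute and integrate.
In terms of t = u/a (A² and the length scale cancel between numerator and denominator), P = [∫_{5/12}^{7/12} sin(3·π·t)^2 dt] / [∫_{0}^{1} sin(3·π·t)^2 dt].
Using ∫ sin(3·π·t)^2 dt = t/2 - sin(6·π·t)/(12·π), the numerator is 1/(6·π) + 1/12 and the denominator is 1/2.
This works out to P = (2 + π)/(6·π).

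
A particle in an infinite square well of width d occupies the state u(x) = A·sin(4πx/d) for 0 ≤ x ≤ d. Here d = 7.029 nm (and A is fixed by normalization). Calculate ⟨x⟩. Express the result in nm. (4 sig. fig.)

⟨x⟩ = ∫ x |u|² dx over the full domain.
Using sin²θ = (1 − cos 2θ)/2, since the A² factors cancel between numerator and denominator, ⟨x⟩ = d/2.
Putting d = 7.029 gives 3.5145.

⟨x⟩ ≈ 3.515 nm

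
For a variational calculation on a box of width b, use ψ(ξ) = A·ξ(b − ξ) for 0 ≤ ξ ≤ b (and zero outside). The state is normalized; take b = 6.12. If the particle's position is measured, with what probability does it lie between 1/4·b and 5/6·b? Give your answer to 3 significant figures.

P ≈ 0.861

The probability is P = ∫ |ψ|² dξ over [1/4·b, 5/6·b].
With A² fixed by ∫|ψ|² = 1, i.e. A² = (b^5/30)^(−1), substitute and integrate.
Let u = ξ/b; then A² and the length scale cancel, so P = ∫_{1/4}^{5/6} u^2·(1 - u)^2 du ÷ ∫_{0}^{1} u^2·(1 - u)^2 du.
With ∫ u^2·(1 - u)^2 du = u^3·(6·u^2 - 15·u + 10)/30 + C, the region integral is ≈ 0.028700 and the full one is 1/30.
Taking the ratio, P = 0.8610.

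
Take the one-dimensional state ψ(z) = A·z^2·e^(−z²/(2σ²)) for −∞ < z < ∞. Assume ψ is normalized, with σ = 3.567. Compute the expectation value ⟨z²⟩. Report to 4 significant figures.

⟨z^2⟩ ≈ 31.81

The expectation value is the |ψ|²-weighted average of z^2: ∫ z^2|ψ|² dz.
Using the Gaussian integral ∫_{−∞}^{∞} e^(−αz²) dz = √(π/α), the ratio of the moment integral to the normalization integral gives ⟨z²⟩ = 5·σ^2/2.
Putting σ = 3.567 gives 31.809.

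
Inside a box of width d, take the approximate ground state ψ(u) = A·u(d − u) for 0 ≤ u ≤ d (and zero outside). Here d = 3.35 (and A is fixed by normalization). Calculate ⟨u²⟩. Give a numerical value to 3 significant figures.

⟨u^2⟩ ≈ 3.21

By definition ⟨u²⟩ = ∫ u^2 |ψ(u)|² du.
Expanding the polynomial and integrating term by term, evaluating both integrals, ⟨u²⟩ = 2·d^2/7.
Putting d = 3.35 gives 3.206.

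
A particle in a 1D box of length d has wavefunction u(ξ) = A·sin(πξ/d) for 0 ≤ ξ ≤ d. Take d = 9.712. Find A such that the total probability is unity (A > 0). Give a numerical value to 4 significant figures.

A ≈ 0.4538

We need A² ∫|f|² dξ = 1, taking the integral from 0 to d.
Carrying out the integral gives A² · d/2.
So A² = (d/2)^(−1).
With d = 9.712: A² = 0.20593 and A = 0.45380.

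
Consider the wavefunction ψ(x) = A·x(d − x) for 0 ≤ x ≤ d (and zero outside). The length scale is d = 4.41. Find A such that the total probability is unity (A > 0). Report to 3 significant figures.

We need A² ∫|f|² dx = 1, taking the integral from 0 to d.
With ψ = A·x(d − x), the integral evaluates to A²·[d^5/30].
Setting this equal to 1 gives A² = 1/(d^5/30).
Plugging in d = 4.41 yields A = 0.1341.

A ≈ 0.134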